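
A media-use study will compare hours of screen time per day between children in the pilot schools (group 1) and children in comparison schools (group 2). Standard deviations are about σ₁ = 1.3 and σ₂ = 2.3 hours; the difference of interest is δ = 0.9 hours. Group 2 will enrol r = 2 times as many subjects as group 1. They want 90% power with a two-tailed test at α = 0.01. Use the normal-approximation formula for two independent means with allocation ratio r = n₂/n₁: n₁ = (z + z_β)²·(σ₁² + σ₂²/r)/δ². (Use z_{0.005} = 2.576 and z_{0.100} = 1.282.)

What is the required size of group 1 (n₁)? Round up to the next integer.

n₁ = 80

n₁ = (z_{α/2} + z_β)² · (σ₁² + σ₂²/r) / δ²
   = (2.576 + 1.282)² · (1.3² + 2.3²/2) / 0.9²
   = 14.8842 · (1.69 + 2.645) / 0.81
   = 14.8842 · 4.335 / 0.81
   = 79.66
Round up → n₁ = 80; n₂ = r·n₁ = 2 × 80 = 160.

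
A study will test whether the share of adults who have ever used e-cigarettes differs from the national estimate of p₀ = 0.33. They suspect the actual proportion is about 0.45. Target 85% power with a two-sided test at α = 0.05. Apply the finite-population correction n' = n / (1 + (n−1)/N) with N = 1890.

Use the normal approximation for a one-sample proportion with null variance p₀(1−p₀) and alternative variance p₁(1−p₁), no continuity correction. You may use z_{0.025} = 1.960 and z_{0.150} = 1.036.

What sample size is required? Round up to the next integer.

n = [z_{α/2}·√(p₀q₀) + z_β·√(p₁q₁)]² / (p₁ − p₀)²
  = [1.960·√(0.33·0.67) + 1.036·√(0.45·0.55)]² / (0.12)²
  = [1.960·0.4702 + 1.036·0.4975]² / 0.0144
  = [1.4370]² / 0.0144
  = 143.40
Finite-population correction (N = 1890): 143.40 / (1 + (143.40 − 1)/1890) = 133.36.
Round up → n = 134.

n = 134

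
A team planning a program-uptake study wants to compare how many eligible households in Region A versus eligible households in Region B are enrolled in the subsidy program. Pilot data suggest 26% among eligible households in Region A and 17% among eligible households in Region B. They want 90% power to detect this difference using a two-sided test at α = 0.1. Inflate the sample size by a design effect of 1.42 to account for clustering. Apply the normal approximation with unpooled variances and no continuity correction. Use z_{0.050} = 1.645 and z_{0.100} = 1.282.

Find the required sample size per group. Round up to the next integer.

n = 501 per group

n = (z_{α/2} + z_β)² · [p₁(1−p₁) + p₂(1−p₂)] / (p₁ − p₂)²
  = (1.645 + 1.282)² · (0.26·0.74 + 0.17·0.83) / (0.09)²
  = (2.927)² · (0.1924 + 0.1411) / 0.0081
  = 8.5673 · 0.3335 / 0.0081
  = 352.74
Design effect: 1.42 × 352.74 = 500.89.
Round up → n = 501 per group.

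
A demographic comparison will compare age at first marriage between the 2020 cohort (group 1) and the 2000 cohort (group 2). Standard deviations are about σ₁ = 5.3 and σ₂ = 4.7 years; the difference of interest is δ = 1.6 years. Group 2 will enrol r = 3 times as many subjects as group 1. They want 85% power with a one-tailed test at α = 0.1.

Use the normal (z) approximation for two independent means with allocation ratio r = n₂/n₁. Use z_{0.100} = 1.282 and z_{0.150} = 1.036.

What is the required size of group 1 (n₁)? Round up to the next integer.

n₁ = 75

n₁ = (z_α + z_β)² · (σ₁² + σ₂²/r) / δ²
   = (1.282 + 1.036)² · (5.3² + 4.7²/3) / 1.6²
   = 5.3731 · (28.09 + 7.3633) / 2.56
   = 5.3731 · 35.4533 / 2.56
   = 74.41
Round up → n₁ = 75; n₂ = r·n₁ = 3 × 75 = 225.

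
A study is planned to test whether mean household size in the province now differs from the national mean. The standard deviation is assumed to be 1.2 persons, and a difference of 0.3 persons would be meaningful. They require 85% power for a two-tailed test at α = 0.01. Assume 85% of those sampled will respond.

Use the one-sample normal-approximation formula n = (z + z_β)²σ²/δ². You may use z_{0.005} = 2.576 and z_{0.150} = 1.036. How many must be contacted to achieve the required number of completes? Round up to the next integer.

n = 246

n = (z_{α/2} + z_β)² · σ² / δ²
  = (2.576 + 1.036)² · 1.2² / 0.3²
  = 13.0465 · 1.44 / 0.09
  = 208.74
Adjust for 85% response: 208.74 / 0.85 = 245.58.
Round up → n = 246.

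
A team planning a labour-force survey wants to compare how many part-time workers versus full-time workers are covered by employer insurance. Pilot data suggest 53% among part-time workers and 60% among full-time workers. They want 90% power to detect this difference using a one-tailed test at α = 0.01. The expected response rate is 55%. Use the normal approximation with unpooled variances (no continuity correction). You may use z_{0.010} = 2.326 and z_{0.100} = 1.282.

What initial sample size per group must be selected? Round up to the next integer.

n = 2363 per group

n = (z_α + z_β)² · [p₁(1−p₁) + p₂(1−p₂)] / (p₁ − p₂)²
  = (2.326 + 1.282)² · (0.53·0.47 + 0.60·0.40) / (-0.07)²
  = (3.608)² · (0.2491 + 0.2400) / 0.0049
  = 13.0177 · 0.4891 / 0.0049
  = 1299.38
Adjust for 55% response: 1299.38 / 0.55 = 2362.50.
Round up → n = 2363 per group.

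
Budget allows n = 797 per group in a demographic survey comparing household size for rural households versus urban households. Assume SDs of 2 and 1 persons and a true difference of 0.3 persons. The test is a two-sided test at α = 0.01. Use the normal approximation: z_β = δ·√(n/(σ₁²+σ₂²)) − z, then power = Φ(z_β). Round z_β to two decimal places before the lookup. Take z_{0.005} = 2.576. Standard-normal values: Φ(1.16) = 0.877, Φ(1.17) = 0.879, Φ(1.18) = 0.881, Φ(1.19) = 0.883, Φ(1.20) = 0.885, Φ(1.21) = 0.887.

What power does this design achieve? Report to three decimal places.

Power ≈ 0.887

z_β = δ·√(n/(σ₁²+σ₂²)) − z_{α/2}
    = 0.3 · √(797/5) − 2.576
    = 0.3 · 12.62537 − 2.576
    = 3.7876 − 2.576 = 1.2116 → 1.21
Power = Φ(1.21) = 0.887.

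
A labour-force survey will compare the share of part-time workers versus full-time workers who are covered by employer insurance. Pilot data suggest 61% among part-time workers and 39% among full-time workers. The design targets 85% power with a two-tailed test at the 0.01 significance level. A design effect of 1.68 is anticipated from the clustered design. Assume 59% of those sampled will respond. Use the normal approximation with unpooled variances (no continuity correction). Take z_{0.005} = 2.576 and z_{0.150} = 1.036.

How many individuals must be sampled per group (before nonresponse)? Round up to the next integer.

n = 366 per group

n = (z_{α/2} + z_β)² · [p₁(1−p₁) + p₂(1−p₂)] / (p₁ − p₂)²
  = (2.576 + 1.036)² · (0.61·0.39 + 0.39·0.61) / (0.22)²
  = (3.612)² · (0.2379 + 0.2379) / 0.0484
  = 13.0465 · 0.4758 / 0.0484
  = 128.26
Design effect: 1.68 × 128.26 = 215.47.
Adjust for 59% response: 215.47 / 0.59 = 365.20.
Round up → n = 366 per group.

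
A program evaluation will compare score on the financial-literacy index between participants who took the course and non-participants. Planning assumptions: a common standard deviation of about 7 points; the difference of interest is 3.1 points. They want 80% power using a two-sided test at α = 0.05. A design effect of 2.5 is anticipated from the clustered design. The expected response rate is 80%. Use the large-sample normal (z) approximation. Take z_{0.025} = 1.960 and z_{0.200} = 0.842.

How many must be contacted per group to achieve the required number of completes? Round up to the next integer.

n = 251 per group

n = (z_{α/2} + z_β)² · (σ₁² + σ₂²) / δ²
  = (1.960 + 0.842)² · (2·7² = 98) / 3.1²
  = 7.8512 · 98 / 9.61
  = 80.06
Design effect: 2.5 × 80.06 = 200.16.
Adjust for 80% response: 200.16 / 0.80 = 250.20.
Round up → n = 251 per group.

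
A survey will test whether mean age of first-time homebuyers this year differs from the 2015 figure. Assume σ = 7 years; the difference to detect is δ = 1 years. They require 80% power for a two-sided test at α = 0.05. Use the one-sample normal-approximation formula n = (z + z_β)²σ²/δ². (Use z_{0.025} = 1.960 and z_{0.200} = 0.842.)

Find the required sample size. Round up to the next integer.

n = 385

n = (z_{α/2} + z_β)² · σ² / δ²
  = (1.960 + 0.842)² · 7² / 1²
  = 7.8512 · 49 / 1
  = 384.71
Round up → n = 385.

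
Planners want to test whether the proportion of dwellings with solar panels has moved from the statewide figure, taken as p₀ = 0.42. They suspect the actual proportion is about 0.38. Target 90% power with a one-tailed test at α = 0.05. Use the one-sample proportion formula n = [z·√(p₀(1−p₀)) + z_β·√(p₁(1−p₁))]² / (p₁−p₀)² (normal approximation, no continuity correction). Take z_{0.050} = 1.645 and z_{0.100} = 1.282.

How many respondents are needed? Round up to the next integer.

n = [z_α·√(p₀q₀) + z_β·√(p₁q₁)]² / (p₁ − p₀)²
  = [1.645·√(0.42·0.58) + 1.282·√(0.38·0.62)]² / (-0.04)²
  = [1.645·0.4936 + 1.282·0.4854]² / 0.0016
  = [1.4342]² / 0.0016
  = 1285.53
Round up → n = 1286.

n = 1286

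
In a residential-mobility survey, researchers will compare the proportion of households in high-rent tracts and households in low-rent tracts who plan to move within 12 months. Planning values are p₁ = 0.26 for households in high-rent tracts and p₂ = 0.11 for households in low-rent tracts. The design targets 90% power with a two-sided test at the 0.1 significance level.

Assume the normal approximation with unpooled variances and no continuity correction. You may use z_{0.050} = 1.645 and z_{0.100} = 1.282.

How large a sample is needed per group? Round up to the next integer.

n = 111 per group

n = (z_{α/2} + z_β)² · [p₁(1−p₁) + p₂(1−p₂)] / (p₁ − p₂)²
  = (1.645 + 1.282)² · (0.26·0.74 + 0.11·0.89) / (0.15)²
  = (2.927)² · (0.1924 + 0.0979) / 0.0225
  = 8.5673 · 0.2903 / 0.0225
  = 110.54
Round up → n = 111 per group.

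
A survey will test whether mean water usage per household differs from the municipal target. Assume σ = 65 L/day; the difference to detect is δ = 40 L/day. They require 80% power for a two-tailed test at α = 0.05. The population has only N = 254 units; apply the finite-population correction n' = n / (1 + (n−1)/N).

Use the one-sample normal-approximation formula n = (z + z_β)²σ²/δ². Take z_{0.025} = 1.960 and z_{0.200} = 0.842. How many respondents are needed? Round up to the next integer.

n = 20

n = (z_{α/2} + z_β)² · σ² / δ²
  = (1.960 + 0.842)² · 65² / 40²
  = 7.8512 · 4225 / 1600
  = 20.73
Finite-population correction (N = 254): 20.73 / (1 + (20.73 − 1)/254) = 19.24.
Round up → n = 20.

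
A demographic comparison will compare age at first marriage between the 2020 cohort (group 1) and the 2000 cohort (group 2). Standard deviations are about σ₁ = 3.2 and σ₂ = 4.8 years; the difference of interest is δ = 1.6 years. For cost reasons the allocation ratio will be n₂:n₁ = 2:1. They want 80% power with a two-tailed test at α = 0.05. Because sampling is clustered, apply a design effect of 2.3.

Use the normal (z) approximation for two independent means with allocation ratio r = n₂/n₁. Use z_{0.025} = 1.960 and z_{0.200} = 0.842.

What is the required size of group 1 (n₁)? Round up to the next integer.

n₁ = (z_{α/2} + z_β)² · (σ₁² + σ₂²/r) / δ²
   = (1.960 + 0.842)² · (3.2² + 4.8²/2) / 1.6²
   = 7.8512 · (10.24 + 11.52) / 2.56
   = 7.8512 · 21.76 / 2.56
   = 66.74
Design effect: 2.3 × 66.74 = 153.49.
Round up → n₁ = 154; n₂ = r·n₁ = 2 × 154 = 308.

n₁ = 154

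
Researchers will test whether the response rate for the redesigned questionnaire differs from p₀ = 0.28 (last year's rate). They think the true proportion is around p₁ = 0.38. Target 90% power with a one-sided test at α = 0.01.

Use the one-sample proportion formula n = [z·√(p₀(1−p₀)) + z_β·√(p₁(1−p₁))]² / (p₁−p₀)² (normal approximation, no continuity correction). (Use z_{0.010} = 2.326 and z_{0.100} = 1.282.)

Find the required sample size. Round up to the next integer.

n = [z_α·√(p₀q₀) + z_β·√(p₁q₁)]² / (p₁ − p₀)²
  = [2.326·√(0.28·0.72) + 1.282·√(0.38·0.62)]² / (0.10)²
  = [2.326·0.4490 + 1.282·0.4854]² / 0.0100
  = [1.6666]² / 0.0100
  = 277.77
Round up → n = 278.

n = 278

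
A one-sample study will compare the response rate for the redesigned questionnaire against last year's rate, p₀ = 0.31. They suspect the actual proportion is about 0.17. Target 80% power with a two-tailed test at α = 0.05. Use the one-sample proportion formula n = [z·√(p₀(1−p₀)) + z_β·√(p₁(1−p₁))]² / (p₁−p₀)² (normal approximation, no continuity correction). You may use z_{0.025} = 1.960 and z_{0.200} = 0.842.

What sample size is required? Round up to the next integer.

n = 77

n = [z_{α/2}·√(p₀q₀) + z_β·√(p₁q₁)]² / (p₁ − p₀)²
  = [1.960·√(0.31·0.69) + 0.842·√(0.17·0.83)]² / (-0.14)²
  = [1.960·0.4625 + 0.842·0.3756]² / 0.0196
  = [1.2228]² / 0.0196
  = 76.28
Round up → n = 77.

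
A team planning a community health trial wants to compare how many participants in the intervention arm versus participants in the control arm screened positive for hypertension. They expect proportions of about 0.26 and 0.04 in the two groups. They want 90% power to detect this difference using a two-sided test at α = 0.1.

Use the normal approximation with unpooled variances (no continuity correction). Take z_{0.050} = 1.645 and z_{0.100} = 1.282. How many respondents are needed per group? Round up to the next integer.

n = (z_{α/2} + z_β)² · [p₁(1−p₁) + p₂(1−p₂)] / (p₁ − p₂)²
  = (1.645 + 1.282)² · (0.26·0.74 + 0.04·0.96) / (0.22)²
  = (2.927)² · (0.1924 + 0.0384) / 0.0484
  = 8.5673 · 0.2308 / 0.0484
  = 40.85
Round up → n = 41 per group.

n = 41 per group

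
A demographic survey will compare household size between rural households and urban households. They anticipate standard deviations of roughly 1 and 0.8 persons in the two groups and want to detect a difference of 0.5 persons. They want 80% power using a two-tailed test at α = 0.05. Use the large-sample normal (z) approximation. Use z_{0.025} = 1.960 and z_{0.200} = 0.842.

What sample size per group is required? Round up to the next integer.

n = (z_{α/2} + z_β)² · (σ₁² + σ₂²) / δ²
  = (1.960 + 0.842)² · (1² + 0.8² = 1.64) / 0.5²
  = 7.8512 · 1.64 / 0.25
  = 51.50
Round up → n = 52 per group.

n = 52 per group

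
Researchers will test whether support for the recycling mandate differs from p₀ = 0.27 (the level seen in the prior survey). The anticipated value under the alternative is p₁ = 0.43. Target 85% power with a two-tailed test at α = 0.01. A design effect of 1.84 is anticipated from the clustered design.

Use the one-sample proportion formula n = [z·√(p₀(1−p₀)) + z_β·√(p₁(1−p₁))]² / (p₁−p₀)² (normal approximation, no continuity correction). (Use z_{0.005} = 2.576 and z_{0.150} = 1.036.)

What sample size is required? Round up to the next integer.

n = 198

n = [z_{α/2}·√(p₀q₀) + z_β·√(p₁q₁)]² / (p₁ − p₀)²
  = [2.576·√(0.27·0.73) + 1.036·√(0.43·0.57)]² / (0.16)²
  = [2.576·0.4440 + 1.036·0.4951]² / 0.0256
  = [1.6565]² / 0.0256
  = 107.19
Design effect: 1.84 × 107.19 = 197.23.
Round up → n = 198.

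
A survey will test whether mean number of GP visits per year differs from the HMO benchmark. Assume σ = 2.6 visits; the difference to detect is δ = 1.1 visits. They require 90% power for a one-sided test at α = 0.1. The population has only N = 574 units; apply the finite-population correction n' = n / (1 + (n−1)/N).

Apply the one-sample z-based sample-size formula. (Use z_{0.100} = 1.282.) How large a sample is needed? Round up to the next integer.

n = 35

n = (z_α + z_β)² · σ² / δ²
  = (1.282 + 1.282)² · 2.6² / 1.1²
  = 6.5741 · 6.76 / 1.21
  = 36.73
Finite-population correction (N = 574): 36.73 / (1 + (36.73 − 1)/574) = 34.58.
Round up → n = 35.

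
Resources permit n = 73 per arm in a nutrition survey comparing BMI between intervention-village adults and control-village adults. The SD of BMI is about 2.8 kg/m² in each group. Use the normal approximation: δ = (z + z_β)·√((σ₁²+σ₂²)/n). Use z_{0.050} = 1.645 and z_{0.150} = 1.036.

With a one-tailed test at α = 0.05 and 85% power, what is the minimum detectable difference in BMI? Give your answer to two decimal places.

Minimum detectable difference ≈ 1.24 kg/m²

δ = (z_α + z_β) · √((σ₁²+σ₂²)/n)
  = (1.645 + 1.036) · √(15.68/73)
  = 2.681 · √0.21479
  = 2.681 · 0.4635
  = 1.2425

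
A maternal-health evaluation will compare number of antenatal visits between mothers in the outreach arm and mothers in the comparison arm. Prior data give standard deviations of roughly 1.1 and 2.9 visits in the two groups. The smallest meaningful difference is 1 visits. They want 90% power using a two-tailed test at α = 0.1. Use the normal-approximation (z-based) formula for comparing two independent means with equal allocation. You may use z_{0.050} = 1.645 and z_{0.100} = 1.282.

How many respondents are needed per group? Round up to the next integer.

n = (z_{α/2} + z_β)² · (σ₁² + σ₂²) / δ²
  = (1.645 + 1.282)² · (1.1² + 2.9² = 9.62) / 1²
  = 8.5673 · 9.62 / 1
  = 82.42
Round up → n = 83 per group.

n = 83 per group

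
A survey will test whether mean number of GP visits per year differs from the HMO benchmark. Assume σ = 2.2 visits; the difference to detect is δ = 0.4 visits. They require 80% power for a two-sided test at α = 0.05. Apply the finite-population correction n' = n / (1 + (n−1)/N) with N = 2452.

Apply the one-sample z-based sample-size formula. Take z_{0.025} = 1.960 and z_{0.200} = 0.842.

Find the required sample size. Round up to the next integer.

n = 217

n = (z_{α/2} + z_β)² · σ² / δ²
  = (1.960 + 0.842)² · 2.2² / 0.4²
  = 7.8512 · 4.84 / 0.16
  = 237.50
Finite-population correction (N = 2452): 237.50 / (1 + (237.50 − 1)/2452) = 216.61.
Round up → n = 217.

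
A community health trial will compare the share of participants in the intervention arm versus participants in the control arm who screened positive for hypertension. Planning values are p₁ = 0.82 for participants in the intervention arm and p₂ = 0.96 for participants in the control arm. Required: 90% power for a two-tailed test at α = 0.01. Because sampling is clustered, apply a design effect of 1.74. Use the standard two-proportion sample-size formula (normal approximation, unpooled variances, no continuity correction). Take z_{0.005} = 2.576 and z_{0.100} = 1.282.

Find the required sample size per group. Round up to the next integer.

n = 246 per group

n = (z_{α/2} + z_β)² · [p₁(1−p₁) + p₂(1−p₂)] / (p₁ − p₂)²
  = (2.576 + 1.282)² · (0.82·0.18 + 0.96·0.04) / (-0.14)²
  = (3.858)² · (0.1476 + 0.0384) / 0.0196
  = 14.8842 · 0.1860 / 0.0196
  = 141.25
Design effect: 1.74 × 141.25 = 245.77.
Round up → n = 246 per group.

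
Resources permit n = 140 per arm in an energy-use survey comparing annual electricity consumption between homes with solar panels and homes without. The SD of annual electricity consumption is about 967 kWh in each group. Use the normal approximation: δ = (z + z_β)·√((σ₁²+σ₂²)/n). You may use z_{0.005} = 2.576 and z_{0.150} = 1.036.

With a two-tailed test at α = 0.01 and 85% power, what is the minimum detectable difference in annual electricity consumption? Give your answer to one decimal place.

Minimum detectable difference ≈ 417.5 kWh

δ = (z_{α/2} + z_β) · √((σ₁²+σ₂²)/n)
  = (2.576 + 1.036) · √(1870178/140)
  = 3.612 · √13358.4
  = 3.612 · 115.5786
  = 417.4699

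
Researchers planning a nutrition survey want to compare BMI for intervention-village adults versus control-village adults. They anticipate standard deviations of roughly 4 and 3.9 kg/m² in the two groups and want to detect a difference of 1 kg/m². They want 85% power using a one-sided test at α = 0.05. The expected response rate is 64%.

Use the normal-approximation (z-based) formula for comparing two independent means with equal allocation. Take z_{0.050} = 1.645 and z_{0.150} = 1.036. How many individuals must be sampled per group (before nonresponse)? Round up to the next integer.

n = 351 per group

n = (z_α + z_β)² · (σ₁² + σ₂²) / δ²
  = (1.645 + 1.036)² · (4² + 3.9² = 31.21) / 1²
  = 7.1878 · 31.21 / 1
  = 224.33
Adjust for 64% response: 224.33 / 0.64 = 350.52.
Round up → n = 351 per group.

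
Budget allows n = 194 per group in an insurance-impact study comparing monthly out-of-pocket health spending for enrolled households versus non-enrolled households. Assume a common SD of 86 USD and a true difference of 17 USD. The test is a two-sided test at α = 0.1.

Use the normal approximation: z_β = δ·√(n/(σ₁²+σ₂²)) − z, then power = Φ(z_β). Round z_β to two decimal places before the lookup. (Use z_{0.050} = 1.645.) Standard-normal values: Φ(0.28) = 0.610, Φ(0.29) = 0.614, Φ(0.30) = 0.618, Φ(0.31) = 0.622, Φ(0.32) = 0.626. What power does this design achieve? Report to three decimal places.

Power ≈ 0.618

z_β = δ·√(n/(σ₁²+σ₂²)) − z_{α/2}
    = 17 · √(194/14792) − 1.645
    = 17 · 0.11452 − 1.645
    = 1.9469 − 1.645 = 0.3019 → 0.30
Power = Φ(0.30) = 0.618.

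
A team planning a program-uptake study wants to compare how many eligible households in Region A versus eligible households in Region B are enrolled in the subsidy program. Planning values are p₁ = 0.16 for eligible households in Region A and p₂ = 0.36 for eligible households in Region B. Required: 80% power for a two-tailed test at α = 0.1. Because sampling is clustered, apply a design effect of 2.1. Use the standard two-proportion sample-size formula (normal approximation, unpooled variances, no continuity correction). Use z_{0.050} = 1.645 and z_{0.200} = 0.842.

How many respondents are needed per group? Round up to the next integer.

n = (z_{α/2} + z_β)² · [p₁(1−p₁) + p₂(1−p₂)] / (p₁ − p₂)²
  = (1.645 + 0.842)² · (0.16·0.84 + 0.36·0.64) / (-0.20)²
  = (2.487)² · (0.1344 + 0.2304) / 0.0400
  = 6.1852 · 0.3648 / 0.0400
  = 56.41
Design effect: 2.1 × 56.41 = 118.46.
Round up → n = 119 per group.

n = 119 per group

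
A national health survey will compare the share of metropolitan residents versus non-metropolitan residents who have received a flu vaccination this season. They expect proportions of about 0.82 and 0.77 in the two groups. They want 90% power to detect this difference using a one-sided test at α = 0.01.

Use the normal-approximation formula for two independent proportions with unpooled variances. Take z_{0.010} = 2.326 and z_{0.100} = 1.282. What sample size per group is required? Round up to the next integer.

n = (z_α + z_β)² · [p₁(1−p₁) + p₂(1−p₂)] / (p₁ − p₂)²
  = (2.326 + 1.282)² · (0.82·0.18 + 0.77·0.23) / (0.05)²
  = (3.608)² · (0.1476 + 0.1771) / 0.0025
  = 13.0177 · 0.3247 / 0.0025
  = 1690.73
Round up → n = 1691 per group.

n = 1691 per group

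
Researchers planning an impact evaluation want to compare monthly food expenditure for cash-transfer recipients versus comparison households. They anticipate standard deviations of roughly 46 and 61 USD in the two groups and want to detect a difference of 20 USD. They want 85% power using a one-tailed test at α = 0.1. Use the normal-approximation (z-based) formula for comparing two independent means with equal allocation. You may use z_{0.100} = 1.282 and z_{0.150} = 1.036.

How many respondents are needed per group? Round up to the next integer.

n = (z_α + z_β)² · (σ₁² + σ₂²) / δ²
  = (1.282 + 1.036)² · (46² + 61² = 5837) / 20²
  = 5.3731 · 5837 / 400
  = 78.41
Round up → n = 79 per group.

n = 79 per group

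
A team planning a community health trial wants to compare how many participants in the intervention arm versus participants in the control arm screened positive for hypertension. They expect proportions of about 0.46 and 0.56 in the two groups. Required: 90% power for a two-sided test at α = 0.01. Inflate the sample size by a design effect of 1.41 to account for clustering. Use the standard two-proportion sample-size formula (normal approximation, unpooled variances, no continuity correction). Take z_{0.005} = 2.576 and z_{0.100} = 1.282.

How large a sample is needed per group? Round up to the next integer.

n = 1039 per group

n = (z_{α/2} + z_β)² · [p₁(1−p₁) + p₂(1−p₂)] / (p₁ − p₂)²
  = (2.576 + 1.282)² · (0.46·0.54 + 0.56·0.44) / (-0.10)²
  = (3.858)² · (0.2484 + 0.2464) / 0.0100
  = 14.8842 · 0.4948 / 0.0100
  = 736.47
Design effect: 1.41 × 736.47 = 1038.42.
Round up → n = 1039 per group.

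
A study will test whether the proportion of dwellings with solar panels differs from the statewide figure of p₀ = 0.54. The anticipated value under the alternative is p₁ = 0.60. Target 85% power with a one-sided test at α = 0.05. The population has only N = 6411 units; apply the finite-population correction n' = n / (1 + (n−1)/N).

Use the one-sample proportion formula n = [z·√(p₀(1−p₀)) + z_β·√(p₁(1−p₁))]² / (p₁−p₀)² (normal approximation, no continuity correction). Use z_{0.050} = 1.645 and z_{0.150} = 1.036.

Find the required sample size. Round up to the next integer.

n = [z_α·√(p₀q₀) + z_β·√(p₁q₁)]² / (p₁ − p₀)²
  = [1.645·√(0.54·0.46) + 1.036·√(0.60·0.40)]² / (0.06)²
  = [1.645·0.4984 + 1.036·0.4899]² / 0.0036
  = [1.3274]² / 0.0036
  = 489.44
Finite-population correction (N = 6411): 489.44 / (1 + (489.44 − 1)/6411) = 454.79.
Round up → n = 455.

n = 455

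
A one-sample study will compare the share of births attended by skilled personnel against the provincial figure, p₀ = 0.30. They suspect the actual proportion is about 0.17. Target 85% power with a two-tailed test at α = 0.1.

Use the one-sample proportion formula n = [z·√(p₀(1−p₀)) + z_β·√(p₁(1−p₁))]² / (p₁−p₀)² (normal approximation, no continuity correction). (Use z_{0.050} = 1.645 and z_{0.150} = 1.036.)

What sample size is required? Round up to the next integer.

n = 78

n = [z_{α/2}·√(p₀q₀) + z_β·√(p₁q₁)]² / (p₁ − p₀)²
  = [1.645·√(0.30·0.70) + 1.036·√(0.17·0.83)]² / (-0.13)²
  = [1.645·0.4583 + 1.036·0.3756]² / 0.0169
  = [1.1430]² / 0.0169
  = 77.30
Round up → n = 78.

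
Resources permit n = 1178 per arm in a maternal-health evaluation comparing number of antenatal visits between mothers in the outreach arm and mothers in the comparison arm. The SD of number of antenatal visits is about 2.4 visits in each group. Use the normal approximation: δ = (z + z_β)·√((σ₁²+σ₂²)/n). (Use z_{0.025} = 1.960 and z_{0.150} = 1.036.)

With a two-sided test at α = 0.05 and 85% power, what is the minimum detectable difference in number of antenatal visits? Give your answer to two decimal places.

Minimum detectable difference ≈ 0.30 visits

δ = (z_{α/2} + z_β) · √((σ₁²+σ₂²)/n)
  = (1.960 + 1.036) · √(11.52/1178)
  = 2.996 · √0.00978
  = 2.996 · 0.0989
  = 0.2963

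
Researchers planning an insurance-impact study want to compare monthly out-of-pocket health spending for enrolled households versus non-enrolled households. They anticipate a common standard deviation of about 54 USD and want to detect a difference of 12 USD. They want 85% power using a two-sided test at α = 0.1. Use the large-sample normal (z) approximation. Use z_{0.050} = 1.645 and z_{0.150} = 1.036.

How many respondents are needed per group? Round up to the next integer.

n = (z_{α/2} + z_β)² · (σ₁² + σ₂²) / δ²
  = (1.645 + 1.036)² · (2·54² = 5832) / 12²
  = 7.1878 · 5832 / 144
  = 291.10
Round up → n = 292 per group.

n = 292 per group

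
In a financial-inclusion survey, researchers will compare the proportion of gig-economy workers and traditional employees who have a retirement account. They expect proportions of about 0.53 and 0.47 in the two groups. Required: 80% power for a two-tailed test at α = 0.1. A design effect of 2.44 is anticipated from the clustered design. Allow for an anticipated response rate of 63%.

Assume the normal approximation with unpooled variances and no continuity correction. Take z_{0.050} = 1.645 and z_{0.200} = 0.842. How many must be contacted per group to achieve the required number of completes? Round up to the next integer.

n = 3316 per group

n = (z_{α/2} + z_β)² · [p₁(1−p₁) + p₂(1−p₂)] / (p₁ − p₂)²
  = (1.645 + 0.842)² · (0.53·0.47 + 0.47·0.53) / (0.06)²
  = (2.487)² · (0.2491 + 0.2491) / 0.0036
  = 6.1852 · 0.4982 / 0.0036
  = 855.96
Design effect: 2.44 × 855.96 = 2088.54.
Adjust for 63% response: 2088.54 / 0.63 = 3315.14.
Round up → n = 3316 per group.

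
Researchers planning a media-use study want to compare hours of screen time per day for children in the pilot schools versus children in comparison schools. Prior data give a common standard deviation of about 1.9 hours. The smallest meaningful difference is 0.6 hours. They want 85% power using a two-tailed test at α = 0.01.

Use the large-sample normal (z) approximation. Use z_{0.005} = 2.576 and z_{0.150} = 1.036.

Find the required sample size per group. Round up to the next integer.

n = 262 per group

n = (z_{α/2} + z_β)² · (σ₁² + σ₂²) / δ²
  = (2.576 + 1.036)² · (2·1.9² = 7.22) / 0.6²
  = 13.0465 · 7.22 / 0.36
  = 261.66
Round up → n = 262 per group.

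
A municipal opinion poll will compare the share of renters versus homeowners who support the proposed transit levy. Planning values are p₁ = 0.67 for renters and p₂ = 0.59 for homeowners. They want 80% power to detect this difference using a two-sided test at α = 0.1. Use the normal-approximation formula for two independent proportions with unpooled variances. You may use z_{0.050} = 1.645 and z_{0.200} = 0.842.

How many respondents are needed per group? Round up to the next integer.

n = 448 per group

n = (z_{α/2} + z_β)² · [p₁(1−p₁) + p₂(1−p₂)] / (p₁ − p₂)²
  = (1.645 + 0.842)² · (0.67·0.33 + 0.59·0.41) / (0.08)²
  = (2.487)² · (0.2211 + 0.2419) / 0.0064
  = 6.1852 · 0.4630 / 0.0064
  = 447.46
Round up → n = 448 per group.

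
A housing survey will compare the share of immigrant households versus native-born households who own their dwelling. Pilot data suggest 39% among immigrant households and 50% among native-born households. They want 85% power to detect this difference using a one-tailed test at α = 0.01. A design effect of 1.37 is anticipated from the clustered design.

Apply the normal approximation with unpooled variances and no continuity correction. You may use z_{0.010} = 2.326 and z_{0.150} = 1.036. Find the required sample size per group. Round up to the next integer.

n = (z_α + z_β)² · [p₁(1−p₁) + p₂(1−p₂)] / (p₁ − p₂)²
  = (2.326 + 1.036)² · (0.39·0.61 + 0.50·0.50) / (-0.11)²
  = (3.362)² · (0.2379 + 0.2500) / 0.0121
  = 11.3030 · 0.4879 / 0.0121
  = 455.76
Design effect: 1.37 × 455.76 = 624.40.
Round up → n = 625 per group.

n = 625 per group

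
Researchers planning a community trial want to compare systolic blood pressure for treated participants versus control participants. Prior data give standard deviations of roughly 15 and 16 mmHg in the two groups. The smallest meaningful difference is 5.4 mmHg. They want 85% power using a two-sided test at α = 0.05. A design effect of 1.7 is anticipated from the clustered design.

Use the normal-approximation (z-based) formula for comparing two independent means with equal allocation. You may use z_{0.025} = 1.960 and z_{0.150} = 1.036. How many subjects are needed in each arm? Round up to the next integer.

n = 252 per group

n = (z_{α/2} + z_β)² · (σ₁² + σ₂²) / δ²
  = (1.960 + 1.036)² · (15² + 16² = 481) / 5.4²
  = 8.9760 · 481 / 29.16
  = 148.06
Design effect: 1.7 × 148.06 = 251.70.
Round up → n = 252 per group.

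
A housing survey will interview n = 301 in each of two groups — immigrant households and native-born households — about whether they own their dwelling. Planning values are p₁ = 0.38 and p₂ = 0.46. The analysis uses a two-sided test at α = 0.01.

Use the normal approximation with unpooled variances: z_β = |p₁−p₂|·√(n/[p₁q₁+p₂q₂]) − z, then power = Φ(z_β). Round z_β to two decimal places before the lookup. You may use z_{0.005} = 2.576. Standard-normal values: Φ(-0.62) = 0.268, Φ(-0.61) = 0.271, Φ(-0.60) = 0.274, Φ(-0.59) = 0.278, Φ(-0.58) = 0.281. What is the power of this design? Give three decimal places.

Power ≈ 0.281

z_β = |p₁−p₂|·√(n/[p₁q₁+p₂q₂]) − z_{α/2}
    = 0.08 · √(301/0.4840) − 2.576
    = 0.08 · 24.9379 − 2.576
    = 1.9950 − 2.576 = -0.5810 → -0.58
Power = Φ(-0.58) = 0.281.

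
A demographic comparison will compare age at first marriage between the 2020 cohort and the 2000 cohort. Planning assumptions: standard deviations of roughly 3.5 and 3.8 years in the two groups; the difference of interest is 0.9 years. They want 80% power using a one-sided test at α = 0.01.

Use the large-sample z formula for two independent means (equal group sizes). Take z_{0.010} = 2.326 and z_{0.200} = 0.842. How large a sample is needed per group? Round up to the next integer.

n = 331 per group

n = (z_α + z_β)² · (σ₁² + σ₂²) / δ²
  = (2.326 + 0.842)² · (3.5² + 3.8² = 26.69) / 0.9²
  = 10.0362 · 26.69 / 0.81
  = 330.70
Round up → n = 331 per group.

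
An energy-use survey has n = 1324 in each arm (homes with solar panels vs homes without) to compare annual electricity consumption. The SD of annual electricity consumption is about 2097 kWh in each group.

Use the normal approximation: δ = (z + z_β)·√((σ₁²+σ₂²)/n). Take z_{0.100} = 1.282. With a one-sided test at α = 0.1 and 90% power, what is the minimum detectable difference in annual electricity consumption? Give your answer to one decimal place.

δ = (z_α + z_β) · √((σ₁²+σ₂²)/n)
  = (1.282 + 1.282) · √(8794818/1324)
  = 2.564 · √6642.6
  = 2.564 · 81.5022
  = 208.9717

Minimum detectable difference ≈ 209.0 kWh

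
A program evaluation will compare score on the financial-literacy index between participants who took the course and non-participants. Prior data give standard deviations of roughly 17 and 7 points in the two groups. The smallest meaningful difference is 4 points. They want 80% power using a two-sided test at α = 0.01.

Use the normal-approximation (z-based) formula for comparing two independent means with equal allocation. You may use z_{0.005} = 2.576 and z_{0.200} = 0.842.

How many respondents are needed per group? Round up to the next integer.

n = (z_{α/2} + z_β)² · (σ₁² + σ₂²) / δ²
  = (2.576 + 0.842)² · (17² + 7² = 338) / 4²
  = 11.6827 · 338 / 16
  = 246.80
Round up → n = 247 per group.

n = 247 per group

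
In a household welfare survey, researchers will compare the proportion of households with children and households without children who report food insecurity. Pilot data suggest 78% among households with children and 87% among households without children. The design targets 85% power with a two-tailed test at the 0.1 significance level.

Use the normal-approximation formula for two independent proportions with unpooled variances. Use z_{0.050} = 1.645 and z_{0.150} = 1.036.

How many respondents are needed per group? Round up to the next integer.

n = 253 per group

n = (z_{α/2} + z_β)² · [p₁(1−p₁) + p₂(1−p₂)] / (p₁ − p₂)²
  = (1.645 + 1.036)² · (0.78·0.22 + 0.87·0.13) / (-0.09)²
  = (2.681)² · (0.1716 + 0.1131) / 0.0081
  = 7.1878 · 0.2847 / 0.0081
  = 252.64
Round up → n = 253 per group.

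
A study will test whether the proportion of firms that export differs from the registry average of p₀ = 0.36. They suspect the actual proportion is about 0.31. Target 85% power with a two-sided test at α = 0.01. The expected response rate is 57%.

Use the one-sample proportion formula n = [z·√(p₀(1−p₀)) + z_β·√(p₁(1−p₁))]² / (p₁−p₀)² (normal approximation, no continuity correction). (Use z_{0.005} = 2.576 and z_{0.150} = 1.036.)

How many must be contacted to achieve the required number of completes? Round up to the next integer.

n = 2066

n = [z_{α/2}·√(p₀q₀) + z_β·√(p₁q₁)]² / (p₁ − p₀)²
  = [2.576·√(0.36·0.64) + 1.036·√(0.31·0.69)]² / (-0.05)²
  = [2.576·0.4800 + 1.036·0.4625]² / 0.0025
  = [1.7156]² / 0.0025
  = 1177.34
Adjust for 57% response: 1177.34 / 0.57 = 2065.52.
Round up → n = 2066.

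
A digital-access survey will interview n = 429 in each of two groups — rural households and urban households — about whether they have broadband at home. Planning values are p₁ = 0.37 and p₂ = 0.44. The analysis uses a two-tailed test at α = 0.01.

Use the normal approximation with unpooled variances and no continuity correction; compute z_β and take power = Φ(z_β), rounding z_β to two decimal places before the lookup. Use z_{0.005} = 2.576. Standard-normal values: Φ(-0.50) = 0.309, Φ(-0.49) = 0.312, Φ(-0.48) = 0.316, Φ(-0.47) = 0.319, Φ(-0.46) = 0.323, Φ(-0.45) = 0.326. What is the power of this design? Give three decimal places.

z_β = |p₁−p₂|·√(n/[p₁q₁+p₂q₂]) − z_{α/2}
    = 0.07 · √(429/0.4795) − 2.576
    = 0.07 · 29.9112 − 2.576
    = 2.0938 − 2.576 = -0.4822 → -0.48
Power = Φ(-0.48) = 0.316.

Power ≈ 0.316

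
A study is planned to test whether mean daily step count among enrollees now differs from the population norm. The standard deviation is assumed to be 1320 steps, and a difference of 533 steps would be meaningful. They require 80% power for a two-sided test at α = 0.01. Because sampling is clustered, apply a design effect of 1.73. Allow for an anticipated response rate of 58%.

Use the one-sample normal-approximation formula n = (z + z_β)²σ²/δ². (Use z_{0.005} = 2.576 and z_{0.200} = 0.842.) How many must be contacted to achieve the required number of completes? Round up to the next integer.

n = 214

n = (z_{α/2} + z_β)² · σ² / δ²
  = (2.576 + 0.842)² · 1320² / 533²
  = 11.6827 · 1742400 / 284089
  = 71.65
Design effect: 1.73 × 71.65 = 123.96.
Adjust for 58% response: 123.96 / 0.58 = 213.73.
Round up → n = 214.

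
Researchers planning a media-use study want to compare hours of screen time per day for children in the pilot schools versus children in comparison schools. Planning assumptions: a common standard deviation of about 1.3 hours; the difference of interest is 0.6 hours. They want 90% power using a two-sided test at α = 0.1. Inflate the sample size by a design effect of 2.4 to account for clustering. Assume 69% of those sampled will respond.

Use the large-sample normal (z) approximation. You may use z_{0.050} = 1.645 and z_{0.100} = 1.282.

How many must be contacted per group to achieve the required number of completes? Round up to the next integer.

n = 280 per group

n = (z_{α/2} + z_β)² · (σ₁² + σ₂²) / δ²
  = (1.645 + 1.282)² · (2·1.3² = 3.38) / 0.6²
  = 8.5673 · 3.38 / 0.36
  = 80.44
Design effect: 2.4 × 80.44 = 193.05.
Adjust for 69% response: 193.05 / 0.69 = 279.78.
Round up → n = 280 per group.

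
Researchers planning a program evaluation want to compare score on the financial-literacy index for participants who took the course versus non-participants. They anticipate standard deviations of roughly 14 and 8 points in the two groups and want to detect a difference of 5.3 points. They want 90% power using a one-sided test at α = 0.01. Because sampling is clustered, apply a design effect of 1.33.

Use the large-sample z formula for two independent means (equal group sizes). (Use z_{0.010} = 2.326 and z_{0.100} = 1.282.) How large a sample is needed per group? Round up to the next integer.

n = (z_α + z_β)² · (σ₁² + σ₂²) / δ²
  = (2.326 + 1.282)² · (14² + 8² = 260) / 5.3²
  = 13.0177 · 260 / 28.09
  = 120.49
Design effect: 1.33 × 120.49 = 160.25.
Round up → n = 161 per group.

n = 161 per group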